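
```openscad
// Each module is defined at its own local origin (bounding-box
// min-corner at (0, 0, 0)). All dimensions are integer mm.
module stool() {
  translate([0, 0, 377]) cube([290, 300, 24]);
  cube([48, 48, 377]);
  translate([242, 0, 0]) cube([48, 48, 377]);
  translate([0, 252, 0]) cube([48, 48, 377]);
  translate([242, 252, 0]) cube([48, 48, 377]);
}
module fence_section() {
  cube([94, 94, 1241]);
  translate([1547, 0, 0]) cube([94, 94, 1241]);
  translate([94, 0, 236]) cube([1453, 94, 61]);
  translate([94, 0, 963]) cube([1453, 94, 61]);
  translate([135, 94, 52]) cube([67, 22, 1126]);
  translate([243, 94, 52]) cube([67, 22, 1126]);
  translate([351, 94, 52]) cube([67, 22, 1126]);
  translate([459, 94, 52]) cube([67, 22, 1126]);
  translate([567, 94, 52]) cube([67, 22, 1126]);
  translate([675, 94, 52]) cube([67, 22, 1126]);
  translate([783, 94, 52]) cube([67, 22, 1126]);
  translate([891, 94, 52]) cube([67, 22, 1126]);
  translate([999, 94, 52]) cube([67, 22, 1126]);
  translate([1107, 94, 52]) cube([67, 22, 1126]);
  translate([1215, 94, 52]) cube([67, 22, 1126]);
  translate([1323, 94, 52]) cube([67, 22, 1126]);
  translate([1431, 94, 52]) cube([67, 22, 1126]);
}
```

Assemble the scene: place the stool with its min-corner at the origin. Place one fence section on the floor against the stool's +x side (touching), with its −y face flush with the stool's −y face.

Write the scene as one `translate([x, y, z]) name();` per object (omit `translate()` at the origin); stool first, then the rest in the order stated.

stool();
translate([290, 0, 0]) fence_section();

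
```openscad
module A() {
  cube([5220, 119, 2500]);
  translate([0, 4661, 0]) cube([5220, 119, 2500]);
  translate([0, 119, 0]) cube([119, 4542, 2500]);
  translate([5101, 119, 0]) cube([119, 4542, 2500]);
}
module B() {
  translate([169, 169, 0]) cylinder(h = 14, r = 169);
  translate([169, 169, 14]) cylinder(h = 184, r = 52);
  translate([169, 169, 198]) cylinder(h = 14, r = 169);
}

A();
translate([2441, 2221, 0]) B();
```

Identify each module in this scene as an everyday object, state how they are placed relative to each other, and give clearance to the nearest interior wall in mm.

A is a house frame. B is a spool. The spool sits inside the house frame, centred. The clearance to the nearest interior wall is 2102 mm.

Clearances: x = 2322, y = 2102; minimum 2102 mm.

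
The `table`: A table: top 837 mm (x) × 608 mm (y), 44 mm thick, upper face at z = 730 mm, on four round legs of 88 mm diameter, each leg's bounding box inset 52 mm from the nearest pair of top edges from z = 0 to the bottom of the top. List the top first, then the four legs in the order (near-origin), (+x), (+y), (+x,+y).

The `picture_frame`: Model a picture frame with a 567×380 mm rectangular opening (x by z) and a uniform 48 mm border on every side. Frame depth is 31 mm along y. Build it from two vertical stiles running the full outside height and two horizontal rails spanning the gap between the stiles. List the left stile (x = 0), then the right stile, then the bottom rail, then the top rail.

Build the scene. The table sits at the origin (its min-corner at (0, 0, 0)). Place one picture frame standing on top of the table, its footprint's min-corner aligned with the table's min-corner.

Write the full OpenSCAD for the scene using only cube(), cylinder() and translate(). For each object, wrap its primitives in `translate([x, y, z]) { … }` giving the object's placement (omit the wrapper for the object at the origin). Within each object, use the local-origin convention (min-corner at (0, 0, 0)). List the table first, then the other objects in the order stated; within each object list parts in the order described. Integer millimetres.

translate([0, 0, 686]) cube([837, 608, 44]);
translate([96, 96, 0]) cylinder(h = 686, r = 44);
translate([741, 96, 0]) cylinder(h = 686, r = 44);
translate([96, 512, 0]) cylinder(h = 686, r = 44);
translate([741, 512, 0]) cylinder(h = 686, r = 44);
translate([0, 0, 730]) {
  cube([48, 31, 476]);
  translate([615, 0, 0]) cube([48, 31, 476]);
  translate([48, 0, 0]) cube([567, 31, 48]);
  translate([48, 0, 428]) cube([567, 31, 48]);
}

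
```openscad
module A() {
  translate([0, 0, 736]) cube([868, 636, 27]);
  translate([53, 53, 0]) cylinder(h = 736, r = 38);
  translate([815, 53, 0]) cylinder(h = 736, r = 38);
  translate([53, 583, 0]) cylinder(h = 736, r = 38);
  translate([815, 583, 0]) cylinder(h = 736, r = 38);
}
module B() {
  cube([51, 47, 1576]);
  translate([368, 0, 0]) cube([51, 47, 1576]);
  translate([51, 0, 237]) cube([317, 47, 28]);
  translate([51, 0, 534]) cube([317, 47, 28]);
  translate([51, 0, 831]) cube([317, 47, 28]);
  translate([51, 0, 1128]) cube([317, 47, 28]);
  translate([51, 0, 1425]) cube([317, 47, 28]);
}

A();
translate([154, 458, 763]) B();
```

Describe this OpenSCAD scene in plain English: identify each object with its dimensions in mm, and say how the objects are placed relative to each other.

A is a rectangular dining table. The top is 868×636×27 mm with its upper surface at z = 763 mm. It stands on four round legs of 76 mm diameter, each leg's bounding box inset 15 mm from the nearest pair of top edges, running from the floor to the underside of the top.

B is a wooden ladder with two side rails of 51×47 mm section and 1576 mm height, set 419 mm apart overall. Between them run 5 rectangular rungs (47 mm deep, 28 mm thick), front faces flush with the rails' −y face. The bottom of the first rung is 237 mm above the floor and each subsequent rung is 297 mm higher than the one below.

The ladder is on top of the table.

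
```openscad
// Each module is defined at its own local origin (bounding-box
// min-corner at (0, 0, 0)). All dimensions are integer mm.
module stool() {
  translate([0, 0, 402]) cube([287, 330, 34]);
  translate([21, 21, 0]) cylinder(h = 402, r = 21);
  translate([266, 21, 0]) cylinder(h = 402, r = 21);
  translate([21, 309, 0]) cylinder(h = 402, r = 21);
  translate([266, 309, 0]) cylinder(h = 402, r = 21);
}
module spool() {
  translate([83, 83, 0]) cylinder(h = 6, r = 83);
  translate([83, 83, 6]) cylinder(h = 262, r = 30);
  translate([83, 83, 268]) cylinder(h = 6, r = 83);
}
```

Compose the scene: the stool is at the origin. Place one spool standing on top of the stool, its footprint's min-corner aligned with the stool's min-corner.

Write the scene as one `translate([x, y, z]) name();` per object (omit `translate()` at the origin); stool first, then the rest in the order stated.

stool();
translate([0, 0, 436]) spool();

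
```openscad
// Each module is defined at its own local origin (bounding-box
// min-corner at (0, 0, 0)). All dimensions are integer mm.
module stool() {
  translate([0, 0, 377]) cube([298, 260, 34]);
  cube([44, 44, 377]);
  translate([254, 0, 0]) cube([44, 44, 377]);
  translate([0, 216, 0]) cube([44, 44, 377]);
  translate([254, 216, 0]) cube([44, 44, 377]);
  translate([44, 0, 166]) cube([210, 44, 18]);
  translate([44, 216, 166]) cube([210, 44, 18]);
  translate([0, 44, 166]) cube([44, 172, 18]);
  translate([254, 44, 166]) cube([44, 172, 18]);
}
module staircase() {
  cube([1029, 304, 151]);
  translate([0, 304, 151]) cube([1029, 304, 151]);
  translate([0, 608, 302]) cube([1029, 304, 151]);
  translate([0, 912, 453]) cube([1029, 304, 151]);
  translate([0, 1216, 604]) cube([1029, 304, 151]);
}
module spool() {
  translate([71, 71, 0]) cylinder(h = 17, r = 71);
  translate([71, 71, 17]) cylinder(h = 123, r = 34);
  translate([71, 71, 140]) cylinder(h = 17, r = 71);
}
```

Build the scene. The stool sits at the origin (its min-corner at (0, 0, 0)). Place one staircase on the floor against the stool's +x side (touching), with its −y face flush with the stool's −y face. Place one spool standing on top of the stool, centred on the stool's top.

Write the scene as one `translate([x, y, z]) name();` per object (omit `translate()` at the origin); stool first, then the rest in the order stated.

stool();
translate([298, 0, 0]) staircase();
translate([78, 59, 411]) spool();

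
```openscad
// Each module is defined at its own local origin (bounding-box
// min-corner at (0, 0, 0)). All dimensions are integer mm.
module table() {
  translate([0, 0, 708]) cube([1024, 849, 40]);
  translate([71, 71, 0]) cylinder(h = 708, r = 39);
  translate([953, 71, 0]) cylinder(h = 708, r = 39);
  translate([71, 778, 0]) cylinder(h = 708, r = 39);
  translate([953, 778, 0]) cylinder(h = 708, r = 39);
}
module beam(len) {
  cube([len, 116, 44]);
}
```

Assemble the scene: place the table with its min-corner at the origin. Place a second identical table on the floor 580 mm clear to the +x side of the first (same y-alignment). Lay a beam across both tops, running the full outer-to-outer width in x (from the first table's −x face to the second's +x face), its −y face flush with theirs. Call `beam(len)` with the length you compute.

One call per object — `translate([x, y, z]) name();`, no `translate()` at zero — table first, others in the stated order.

table();
translate([1604, 0, 0]) table();
translate([0, 0, 748]) beam(2628);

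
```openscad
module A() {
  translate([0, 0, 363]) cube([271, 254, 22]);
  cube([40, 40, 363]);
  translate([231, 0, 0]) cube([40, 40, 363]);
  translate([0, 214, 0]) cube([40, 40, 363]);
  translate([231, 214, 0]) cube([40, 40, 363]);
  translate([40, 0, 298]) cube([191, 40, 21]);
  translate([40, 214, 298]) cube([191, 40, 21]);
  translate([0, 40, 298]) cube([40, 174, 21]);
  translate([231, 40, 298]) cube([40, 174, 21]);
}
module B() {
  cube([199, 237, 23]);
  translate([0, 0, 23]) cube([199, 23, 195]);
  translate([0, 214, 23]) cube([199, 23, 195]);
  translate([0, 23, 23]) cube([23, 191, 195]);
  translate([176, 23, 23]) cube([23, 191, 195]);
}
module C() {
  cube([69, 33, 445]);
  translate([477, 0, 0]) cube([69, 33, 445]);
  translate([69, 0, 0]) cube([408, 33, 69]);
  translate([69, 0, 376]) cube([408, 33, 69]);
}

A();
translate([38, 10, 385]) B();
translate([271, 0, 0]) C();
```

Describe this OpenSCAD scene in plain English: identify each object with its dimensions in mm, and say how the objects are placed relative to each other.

A is a simple wooden stool: a rectangular seat 271 mm (x) by 254 mm (y), 22 mm thick, top face at z = 385 mm, on four square legs, each 40×40 mm in cross-section. The legs rest on z = 0, each flush with a corner of the seat. Four stretchers, 40 mm wide and 21 mm tall, connect adjacent legs with their undersides at z = 298 mm, each running between the inner faces of the legs it joins and aligned with the legs' outer faces on the other axis.

B is an open-topped rectangular box: outside dimensions 199×237×218 mm, with a uniform wall and base thickness of 23 mm. The base is a full 199×237 slab on the floor; four walls sit on top of the base. The front and back walls (the −y and +y sides) span the full width; the two side walls fit between them.

C is a picture frame with a 408×307 mm rectangular opening (x by z) and a uniform 69 mm border on every side. Frame depth is 33 mm along y. It is built from two vertical stiles running the full outside height and two horizontal rails spanning the gap between the stiles.

The open box is on top of the stool. The picture frame is against the stool's +x side, with their −y faces flush.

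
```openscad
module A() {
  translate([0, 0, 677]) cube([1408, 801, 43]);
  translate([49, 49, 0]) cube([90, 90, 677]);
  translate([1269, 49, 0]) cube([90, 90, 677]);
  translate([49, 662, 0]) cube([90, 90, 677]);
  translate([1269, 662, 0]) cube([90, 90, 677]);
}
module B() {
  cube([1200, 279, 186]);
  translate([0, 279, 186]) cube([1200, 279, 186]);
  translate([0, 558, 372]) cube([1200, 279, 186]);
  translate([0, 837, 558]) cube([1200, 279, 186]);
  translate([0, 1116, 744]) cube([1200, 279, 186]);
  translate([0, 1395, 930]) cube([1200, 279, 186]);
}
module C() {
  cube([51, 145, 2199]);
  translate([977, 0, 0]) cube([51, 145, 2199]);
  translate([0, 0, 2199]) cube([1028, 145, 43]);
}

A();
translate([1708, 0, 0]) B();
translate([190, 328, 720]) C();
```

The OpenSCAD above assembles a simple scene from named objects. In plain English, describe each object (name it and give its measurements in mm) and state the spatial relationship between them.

A is a rectangular dining table. The top is 1408×801×43 mm with its upper surface at z = 720 mm. It stands on four 90×90 mm square legs, each inset 49 mm from the nearest pair of top edges, running from the floor to the underside of the top.

B is a run of 6 identical solid stair steps. Each tread is 1200×279 mm and each step block is 186 mm high. Step 1 rests on the floor; step k is offset from step 1 by (k−1)×279 mm in y and (k−1)×186 mm in z.

C is a door frame. The clear opening is 926 mm wide and 2199 mm high. Two 51 mm wide jambs, 145 mm deep, stand either side of the opening from the floor to the top of the opening. A 43 mm thick head sits across the top of both jambs, spanning the full outside width of the frame.

The staircase is on the floor beside the table on its +x side. The door frame is on top of the table, centred.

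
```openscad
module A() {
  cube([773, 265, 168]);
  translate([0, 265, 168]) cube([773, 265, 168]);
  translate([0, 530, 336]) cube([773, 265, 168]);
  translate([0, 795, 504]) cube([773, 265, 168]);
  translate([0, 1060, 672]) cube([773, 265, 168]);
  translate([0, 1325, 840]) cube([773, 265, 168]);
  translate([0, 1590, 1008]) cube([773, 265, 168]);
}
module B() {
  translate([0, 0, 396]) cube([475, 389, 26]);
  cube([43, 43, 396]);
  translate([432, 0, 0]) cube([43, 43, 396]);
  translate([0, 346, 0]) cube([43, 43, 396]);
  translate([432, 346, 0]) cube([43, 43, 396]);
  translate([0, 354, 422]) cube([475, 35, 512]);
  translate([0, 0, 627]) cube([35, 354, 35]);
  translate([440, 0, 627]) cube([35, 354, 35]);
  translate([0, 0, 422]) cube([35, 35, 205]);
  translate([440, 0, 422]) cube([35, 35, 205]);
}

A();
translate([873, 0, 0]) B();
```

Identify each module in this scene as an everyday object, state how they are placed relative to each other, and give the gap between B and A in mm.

A is a staircase. B is a chair. The chair is on the floor beside the staircase on its +x side. The gap between the chair and the staircase is 100 mm.

The chair's nearest face is 100 mm from the staircase's +x face.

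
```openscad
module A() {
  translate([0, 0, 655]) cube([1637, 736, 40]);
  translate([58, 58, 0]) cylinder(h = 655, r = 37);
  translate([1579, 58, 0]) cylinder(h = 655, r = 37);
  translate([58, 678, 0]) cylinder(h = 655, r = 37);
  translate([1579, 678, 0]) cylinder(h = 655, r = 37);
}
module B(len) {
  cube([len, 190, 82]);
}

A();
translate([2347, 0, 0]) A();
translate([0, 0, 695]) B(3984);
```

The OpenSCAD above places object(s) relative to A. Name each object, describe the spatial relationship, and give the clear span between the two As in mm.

A is a table. B is a beam. A beam spans the tops of two tables. The clear span between the two tables is 710 mm.

Second table starts at x = 2347; first ends at x = 1637; clear span = 2347 − 1637 = 710 mm.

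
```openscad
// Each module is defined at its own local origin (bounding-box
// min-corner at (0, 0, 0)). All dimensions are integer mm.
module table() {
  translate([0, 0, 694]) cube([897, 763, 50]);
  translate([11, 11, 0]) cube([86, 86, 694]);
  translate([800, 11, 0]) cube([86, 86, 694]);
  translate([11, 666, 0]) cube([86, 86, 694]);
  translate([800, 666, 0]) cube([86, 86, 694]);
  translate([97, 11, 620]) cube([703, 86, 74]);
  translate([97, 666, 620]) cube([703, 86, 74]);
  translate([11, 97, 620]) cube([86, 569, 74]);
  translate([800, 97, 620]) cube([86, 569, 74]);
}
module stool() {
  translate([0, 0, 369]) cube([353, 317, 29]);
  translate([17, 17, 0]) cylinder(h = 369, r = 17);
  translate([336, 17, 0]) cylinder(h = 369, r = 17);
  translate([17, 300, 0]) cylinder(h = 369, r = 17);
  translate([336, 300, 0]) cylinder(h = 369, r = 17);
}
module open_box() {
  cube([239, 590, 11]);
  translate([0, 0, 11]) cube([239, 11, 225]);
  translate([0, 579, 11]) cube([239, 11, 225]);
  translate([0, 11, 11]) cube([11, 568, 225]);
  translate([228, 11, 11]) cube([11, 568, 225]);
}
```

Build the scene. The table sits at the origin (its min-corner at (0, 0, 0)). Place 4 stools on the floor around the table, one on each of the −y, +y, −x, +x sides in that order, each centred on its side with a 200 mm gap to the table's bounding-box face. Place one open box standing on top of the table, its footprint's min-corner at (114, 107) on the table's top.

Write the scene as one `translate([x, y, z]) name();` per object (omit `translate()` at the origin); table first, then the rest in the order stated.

table();
translate([272, -517, 0]) stool();
translate([272, 963, 0]) stool();
translate([-553, 223, 0]) stool();
translate([1097, 223, 0]) stool();
translate([114, 107, 744]) open_box();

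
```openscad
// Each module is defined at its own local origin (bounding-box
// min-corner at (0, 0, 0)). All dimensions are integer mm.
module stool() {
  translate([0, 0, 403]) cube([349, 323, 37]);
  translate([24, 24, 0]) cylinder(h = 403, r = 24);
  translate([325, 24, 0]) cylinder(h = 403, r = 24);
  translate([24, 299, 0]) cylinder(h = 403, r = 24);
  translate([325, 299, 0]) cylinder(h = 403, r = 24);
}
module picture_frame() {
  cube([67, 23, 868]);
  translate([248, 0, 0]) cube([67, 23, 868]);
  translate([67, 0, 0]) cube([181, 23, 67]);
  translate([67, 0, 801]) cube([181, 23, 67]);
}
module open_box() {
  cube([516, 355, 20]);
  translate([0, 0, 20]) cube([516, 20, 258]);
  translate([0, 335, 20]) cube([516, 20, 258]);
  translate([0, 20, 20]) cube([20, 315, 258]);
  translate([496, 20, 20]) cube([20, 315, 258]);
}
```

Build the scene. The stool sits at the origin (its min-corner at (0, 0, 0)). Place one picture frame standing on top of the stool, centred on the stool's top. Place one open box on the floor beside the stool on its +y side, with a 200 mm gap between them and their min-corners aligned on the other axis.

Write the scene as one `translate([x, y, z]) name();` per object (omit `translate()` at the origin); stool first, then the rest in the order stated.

stool();
translate([17, 150, 440]) picture_frame();
translate([0, 523, 0]) open_box();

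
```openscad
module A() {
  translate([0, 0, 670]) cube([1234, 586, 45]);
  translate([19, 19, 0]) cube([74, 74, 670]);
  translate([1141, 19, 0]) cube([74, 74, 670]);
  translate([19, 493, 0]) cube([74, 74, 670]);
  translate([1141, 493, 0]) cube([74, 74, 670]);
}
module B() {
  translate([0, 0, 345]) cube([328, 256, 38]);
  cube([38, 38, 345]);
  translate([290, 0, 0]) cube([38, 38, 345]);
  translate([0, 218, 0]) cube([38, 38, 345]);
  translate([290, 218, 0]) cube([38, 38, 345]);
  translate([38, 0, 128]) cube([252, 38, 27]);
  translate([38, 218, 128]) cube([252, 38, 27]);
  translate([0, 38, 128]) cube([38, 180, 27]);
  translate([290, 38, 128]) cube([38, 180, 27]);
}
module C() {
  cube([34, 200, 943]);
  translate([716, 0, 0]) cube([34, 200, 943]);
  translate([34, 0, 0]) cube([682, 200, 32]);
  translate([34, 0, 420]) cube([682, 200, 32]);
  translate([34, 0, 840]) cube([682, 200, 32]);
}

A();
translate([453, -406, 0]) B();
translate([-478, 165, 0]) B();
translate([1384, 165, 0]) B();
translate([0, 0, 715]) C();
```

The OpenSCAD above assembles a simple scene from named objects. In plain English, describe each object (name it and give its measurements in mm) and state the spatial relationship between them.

A is a table: top 1234 mm (x) × 586 mm (y), 45 mm thick, upper face at z = 715 mm, on four 74×74 mm square legs, each inset 19 mm from the nearest pair of top edges, running from z = 0 to the bottom of the top.

B is a four-legged stool. The seat is a 328×256×38 mm slab whose top surface is at z = 383 mm; four square legs, each 38×38 mm in cross-section, run from the floor (z = 0) to the underside of the seat, each flush with a corner of the seat. Four stretchers, 38 mm wide and 27 mm tall, connect adjacent legs with their undersides at z = 128 mm, each running between the inner faces of the legs it joins and aligned with the legs' outer faces on the other axis.

C is a bookshelf 750 mm wide overall, 200 mm deep and 943 mm tall. The two sides are 34 mm thick vertical panels. 3 horizontal shelves of 32 mm thickness span between the inner faces of the sides; the lowest shelf sits on the floor and shelves are stacked with a clear vertical gap of 388 mm between each pair.

Three stools sit around the table at the −y, −x, +x sides. The bookshelf is on top of the table.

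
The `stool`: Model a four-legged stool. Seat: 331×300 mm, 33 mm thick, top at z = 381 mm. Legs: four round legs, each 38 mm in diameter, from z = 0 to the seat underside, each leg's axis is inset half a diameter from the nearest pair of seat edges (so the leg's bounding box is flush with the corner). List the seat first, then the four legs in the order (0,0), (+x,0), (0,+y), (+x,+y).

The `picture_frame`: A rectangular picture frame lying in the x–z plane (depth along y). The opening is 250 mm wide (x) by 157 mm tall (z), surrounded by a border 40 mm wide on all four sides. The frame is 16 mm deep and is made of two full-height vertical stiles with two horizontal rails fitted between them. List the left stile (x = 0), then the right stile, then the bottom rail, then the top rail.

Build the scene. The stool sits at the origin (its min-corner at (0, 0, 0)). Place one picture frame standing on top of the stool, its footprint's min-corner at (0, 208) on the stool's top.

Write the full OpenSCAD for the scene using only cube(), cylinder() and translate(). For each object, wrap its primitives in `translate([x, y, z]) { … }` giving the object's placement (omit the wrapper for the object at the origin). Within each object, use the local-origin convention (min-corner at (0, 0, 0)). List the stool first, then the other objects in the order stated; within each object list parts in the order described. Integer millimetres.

translate([0, 0, 348]) cube([331, 300, 33]);
translate([19, 19, 0]) cylinder(h = 348, r = 19);
translate([312, 19, 0]) cylinder(h = 348, r = 19);
translate([19, 281, 0]) cylinder(h = 348, r = 19);
translate([312, 281, 0]) cylinder(h = 348, r = 19);
translate([0, 208, 381]) {
  cube([40, 16, 237]);
  translate([290, 0, 0]) cube([40, 16, 237]);
  translate([40, 0, 0]) cube([250, 16, 40]);
  translate([40, 0, 197]) cube([250, 16, 40]);
}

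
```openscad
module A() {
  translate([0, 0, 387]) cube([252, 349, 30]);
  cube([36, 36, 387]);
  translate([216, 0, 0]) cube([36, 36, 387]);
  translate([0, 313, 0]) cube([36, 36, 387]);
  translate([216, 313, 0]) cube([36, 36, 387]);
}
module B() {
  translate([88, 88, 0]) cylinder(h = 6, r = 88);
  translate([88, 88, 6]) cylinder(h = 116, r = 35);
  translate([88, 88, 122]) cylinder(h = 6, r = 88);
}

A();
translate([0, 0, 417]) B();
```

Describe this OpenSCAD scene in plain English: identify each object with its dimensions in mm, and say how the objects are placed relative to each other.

A is a four-legged stool. The seat is 252×349 mm, 30 mm thick, top at z = 417 mm. It stands on four square legs, each 36×36 mm in cross-section, from z = 0 to the seat underside, each flush with a corner of the seat.

B is a spool: two coaxial disc flanges of radius 88 mm and thickness 6 mm, joined by a core cylinder of radius 35 mm and height 116 mm. The lower flange rests on z = 0 and the three cylinders share a vertical axis.

The spool is on top of the stool.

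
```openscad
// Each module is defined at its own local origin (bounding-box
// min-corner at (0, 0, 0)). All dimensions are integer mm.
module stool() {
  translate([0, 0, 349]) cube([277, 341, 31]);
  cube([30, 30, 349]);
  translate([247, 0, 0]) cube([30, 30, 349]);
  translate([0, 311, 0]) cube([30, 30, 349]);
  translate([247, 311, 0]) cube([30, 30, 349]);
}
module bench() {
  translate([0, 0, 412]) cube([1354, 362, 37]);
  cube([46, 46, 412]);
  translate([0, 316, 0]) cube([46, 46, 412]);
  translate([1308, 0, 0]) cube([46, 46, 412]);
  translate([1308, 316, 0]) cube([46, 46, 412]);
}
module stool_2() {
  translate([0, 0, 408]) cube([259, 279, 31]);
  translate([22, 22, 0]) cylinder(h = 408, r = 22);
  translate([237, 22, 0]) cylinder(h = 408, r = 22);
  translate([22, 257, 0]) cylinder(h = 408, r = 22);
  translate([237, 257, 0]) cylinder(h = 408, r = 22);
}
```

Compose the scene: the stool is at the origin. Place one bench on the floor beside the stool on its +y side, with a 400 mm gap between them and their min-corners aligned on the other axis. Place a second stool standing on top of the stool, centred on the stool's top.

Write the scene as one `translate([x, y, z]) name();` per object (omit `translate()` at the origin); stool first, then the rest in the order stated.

stool();
translate([0, 741, 0]) bench();
translate([9, 31, 380]) stool_2();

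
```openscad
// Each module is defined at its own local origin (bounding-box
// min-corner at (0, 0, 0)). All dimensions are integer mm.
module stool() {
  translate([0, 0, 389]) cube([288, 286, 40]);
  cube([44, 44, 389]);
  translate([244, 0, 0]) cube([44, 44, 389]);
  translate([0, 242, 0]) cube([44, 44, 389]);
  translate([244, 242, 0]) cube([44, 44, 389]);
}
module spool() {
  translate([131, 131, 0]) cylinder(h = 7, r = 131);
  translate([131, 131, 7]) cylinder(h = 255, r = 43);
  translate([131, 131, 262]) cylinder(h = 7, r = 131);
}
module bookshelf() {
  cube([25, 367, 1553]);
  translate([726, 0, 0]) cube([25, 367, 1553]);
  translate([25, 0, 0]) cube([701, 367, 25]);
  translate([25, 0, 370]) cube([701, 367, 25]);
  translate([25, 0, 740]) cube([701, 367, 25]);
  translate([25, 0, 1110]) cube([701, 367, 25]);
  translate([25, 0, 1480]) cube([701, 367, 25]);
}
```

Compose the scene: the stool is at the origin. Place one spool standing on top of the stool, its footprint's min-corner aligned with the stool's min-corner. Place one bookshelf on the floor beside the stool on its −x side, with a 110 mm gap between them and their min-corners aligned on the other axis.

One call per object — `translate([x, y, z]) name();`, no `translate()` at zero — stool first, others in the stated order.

stool();
translate([0, 0, 429]) spool();
translate([-861, 0, 0]) bookshelf();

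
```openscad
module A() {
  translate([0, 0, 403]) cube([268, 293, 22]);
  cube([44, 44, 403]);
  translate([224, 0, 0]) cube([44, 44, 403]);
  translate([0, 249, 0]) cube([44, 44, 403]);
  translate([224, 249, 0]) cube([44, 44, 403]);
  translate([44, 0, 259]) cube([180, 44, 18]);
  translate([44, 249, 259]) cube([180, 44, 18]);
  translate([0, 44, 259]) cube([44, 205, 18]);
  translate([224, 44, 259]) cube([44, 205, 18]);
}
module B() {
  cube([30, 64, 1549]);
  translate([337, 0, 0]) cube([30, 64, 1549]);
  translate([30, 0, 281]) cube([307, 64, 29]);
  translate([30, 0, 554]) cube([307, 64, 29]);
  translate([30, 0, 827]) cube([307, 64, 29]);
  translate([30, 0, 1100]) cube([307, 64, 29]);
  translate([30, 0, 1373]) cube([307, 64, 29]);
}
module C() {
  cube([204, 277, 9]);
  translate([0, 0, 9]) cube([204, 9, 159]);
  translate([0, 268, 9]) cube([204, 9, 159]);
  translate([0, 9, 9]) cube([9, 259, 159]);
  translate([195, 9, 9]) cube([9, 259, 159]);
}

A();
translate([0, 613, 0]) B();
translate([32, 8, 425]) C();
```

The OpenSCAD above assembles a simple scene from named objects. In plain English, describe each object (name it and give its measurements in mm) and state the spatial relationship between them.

A is a four-legged stool. The seat is a 268×293×22 mm slab whose top surface is at z = 425 mm; four square legs, each 44×44 mm in cross-section, run from the floor (z = 0) to the underside of the seat, each flush with a corner of the seat. Four stretchers, 44 mm wide and 18 mm tall, connect adjacent legs with their undersides at z = 259 mm, each running between the inner faces of the legs it joins and aligned with the legs' outer faces on the other axis.

B is a wooden ladder with two side rails of 30×64 mm section and 1549 mm height, set 367 mm apart overall. Between them run 5 rectangular rungs (64 mm deep, 29 mm thick), front faces flush with the rails' −y face. The bottom of the first rung is 281 mm above the floor and each subsequent rung is 273 mm higher than the one below.

C is an open storage box with external size 204×277×168 mm and wall thickness 9 mm (the base is also 9 mm thick). The base covers the whole footprint; the four walls stand on the base, with the y-facing walls full-width and the x-facing walls fitting between their inner faces.

The ladder is on the floor beside the stool on its +y side. The open box is on top of the stool, centred.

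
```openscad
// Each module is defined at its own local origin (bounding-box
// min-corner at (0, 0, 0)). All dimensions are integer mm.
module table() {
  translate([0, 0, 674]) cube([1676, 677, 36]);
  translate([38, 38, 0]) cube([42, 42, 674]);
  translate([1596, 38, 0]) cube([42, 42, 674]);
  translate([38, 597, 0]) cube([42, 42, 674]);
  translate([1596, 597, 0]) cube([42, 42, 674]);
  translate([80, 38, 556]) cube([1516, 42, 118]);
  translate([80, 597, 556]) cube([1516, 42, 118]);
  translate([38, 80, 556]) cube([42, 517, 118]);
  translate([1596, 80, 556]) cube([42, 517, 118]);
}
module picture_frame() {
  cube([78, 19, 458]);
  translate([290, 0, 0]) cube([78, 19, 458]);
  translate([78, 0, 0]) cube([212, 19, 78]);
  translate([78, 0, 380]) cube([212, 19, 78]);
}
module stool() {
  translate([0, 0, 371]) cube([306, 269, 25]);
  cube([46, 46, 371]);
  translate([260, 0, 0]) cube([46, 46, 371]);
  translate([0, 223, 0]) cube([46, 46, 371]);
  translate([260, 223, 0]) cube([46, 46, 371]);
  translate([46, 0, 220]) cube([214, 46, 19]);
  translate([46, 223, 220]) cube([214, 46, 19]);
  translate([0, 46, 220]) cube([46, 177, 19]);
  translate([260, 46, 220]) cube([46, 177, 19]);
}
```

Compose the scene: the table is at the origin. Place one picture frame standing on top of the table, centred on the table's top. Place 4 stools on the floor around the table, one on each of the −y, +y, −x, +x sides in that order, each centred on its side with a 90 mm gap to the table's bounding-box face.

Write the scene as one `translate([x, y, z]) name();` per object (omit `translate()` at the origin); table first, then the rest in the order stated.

table();
translate([654, 329, 710]) picture_frame();
translate([685, -359, 0]) stool();
translate([685, 767, 0]) stool();
translate([-396, 204, 0]) stool();
translate([1766, 204, 0]) stool();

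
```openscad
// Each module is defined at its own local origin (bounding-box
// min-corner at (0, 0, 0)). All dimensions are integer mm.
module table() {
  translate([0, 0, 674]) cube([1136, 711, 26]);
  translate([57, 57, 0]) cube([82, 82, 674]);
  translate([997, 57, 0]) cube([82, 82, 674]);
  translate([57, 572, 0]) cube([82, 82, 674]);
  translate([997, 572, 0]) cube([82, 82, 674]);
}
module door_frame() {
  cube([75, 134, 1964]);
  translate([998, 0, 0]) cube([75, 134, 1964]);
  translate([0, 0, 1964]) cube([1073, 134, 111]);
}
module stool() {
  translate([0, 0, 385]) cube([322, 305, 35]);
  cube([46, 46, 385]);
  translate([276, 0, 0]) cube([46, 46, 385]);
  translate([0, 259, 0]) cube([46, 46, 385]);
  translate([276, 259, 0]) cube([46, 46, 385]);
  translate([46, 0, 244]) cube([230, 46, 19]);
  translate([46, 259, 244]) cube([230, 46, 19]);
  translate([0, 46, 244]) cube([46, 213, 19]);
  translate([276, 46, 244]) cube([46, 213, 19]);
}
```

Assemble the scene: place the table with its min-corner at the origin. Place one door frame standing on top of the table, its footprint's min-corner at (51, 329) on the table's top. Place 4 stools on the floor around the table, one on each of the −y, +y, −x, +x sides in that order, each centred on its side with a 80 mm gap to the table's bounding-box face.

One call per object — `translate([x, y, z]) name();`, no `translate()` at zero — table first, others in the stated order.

table();
translate([51, 329, 700]) door_frame();
translate([407, -385, 0]) stool();
translate([407, 791, 0]) stool();
translate([-402, 203, 0]) stool();
translate([1216, 203, 0]) stool();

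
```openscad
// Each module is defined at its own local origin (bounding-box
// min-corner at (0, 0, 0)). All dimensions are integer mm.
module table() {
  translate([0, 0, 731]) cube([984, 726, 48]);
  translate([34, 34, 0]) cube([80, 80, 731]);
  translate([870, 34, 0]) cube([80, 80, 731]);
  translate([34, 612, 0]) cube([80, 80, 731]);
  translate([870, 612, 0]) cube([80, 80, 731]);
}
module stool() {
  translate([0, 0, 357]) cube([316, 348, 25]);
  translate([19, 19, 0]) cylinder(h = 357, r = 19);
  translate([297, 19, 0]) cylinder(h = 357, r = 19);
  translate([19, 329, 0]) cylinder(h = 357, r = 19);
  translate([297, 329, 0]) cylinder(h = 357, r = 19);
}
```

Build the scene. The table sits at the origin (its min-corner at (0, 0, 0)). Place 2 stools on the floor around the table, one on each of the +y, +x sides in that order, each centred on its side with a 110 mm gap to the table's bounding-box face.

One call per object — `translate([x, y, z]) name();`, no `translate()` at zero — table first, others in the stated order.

table();
translate([334, 836, 0]) stool();
translate([1094, 189, 0]) stool();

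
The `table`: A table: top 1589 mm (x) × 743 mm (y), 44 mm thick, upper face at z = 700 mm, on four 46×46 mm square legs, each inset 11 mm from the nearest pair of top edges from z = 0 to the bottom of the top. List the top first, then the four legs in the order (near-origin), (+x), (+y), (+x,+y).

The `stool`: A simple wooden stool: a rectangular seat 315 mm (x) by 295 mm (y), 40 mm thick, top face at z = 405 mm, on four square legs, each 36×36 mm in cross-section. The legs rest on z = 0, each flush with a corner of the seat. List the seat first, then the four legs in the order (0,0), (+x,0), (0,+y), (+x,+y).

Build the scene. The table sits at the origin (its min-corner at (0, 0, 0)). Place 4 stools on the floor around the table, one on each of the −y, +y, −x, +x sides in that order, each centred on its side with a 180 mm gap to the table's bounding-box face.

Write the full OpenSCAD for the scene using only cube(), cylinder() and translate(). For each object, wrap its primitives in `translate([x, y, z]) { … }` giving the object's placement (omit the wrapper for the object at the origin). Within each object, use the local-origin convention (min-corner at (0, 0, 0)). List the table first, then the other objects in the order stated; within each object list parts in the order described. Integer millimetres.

translate([0, 0, 656]) cube([1589, 743, 44]);
translate([11, 11, 0]) cube([46, 46, 656]);
translate([1532, 11, 0]) cube([46, 46, 656]);
translate([11, 686, 0]) cube([46, 46, 656]);
translate([1532, 686, 0]) cube([46, 46, 656]);
translate([637, -475, 0]) {
  translate([0, 0, 365]) cube([315, 295, 40]);
  cube([36, 36, 365]);
  translate([279, 0, 0]) cube([36, 36, 365]);
  translate([0, 259, 0]) cube([36, 36, 365]);
  translate([279, 259, 0]) cube([36, 36, 365]);
}
translate([637, 923, 0]) {
  translate([0, 0, 365]) cube([315, 295, 40]);
  cube([36, 36, 365]);
  translate([279, 0, 0]) cube([36, 36, 365]);
  translate([0, 259, 0]) cube([36, 36, 365]);
  translate([279, 259, 0]) cube([36, 36, 365]);
}
translate([-495, 224, 0]) {
  translate([0, 0, 365]) cube([315, 295, 40]);
  cube([36, 36, 365]);
  translate([279, 0, 0]) cube([36, 36, 365]);
  translate([0, 259, 0]) cube([36, 36, 365]);
  translate([279, 259, 0]) cube([36, 36, 365]);
}
translate([1769, 224, 0]) {
  translate([0, 0, 365]) cube([315, 295, 40]);
  cube([36, 36, 365]);
  translate([279, 0, 0]) cube([36, 36, 365]);
  translate([0, 259, 0]) cube([36, 36, 365]);
  translate([279, 259, 0]) cube([36, 36, 365]);
}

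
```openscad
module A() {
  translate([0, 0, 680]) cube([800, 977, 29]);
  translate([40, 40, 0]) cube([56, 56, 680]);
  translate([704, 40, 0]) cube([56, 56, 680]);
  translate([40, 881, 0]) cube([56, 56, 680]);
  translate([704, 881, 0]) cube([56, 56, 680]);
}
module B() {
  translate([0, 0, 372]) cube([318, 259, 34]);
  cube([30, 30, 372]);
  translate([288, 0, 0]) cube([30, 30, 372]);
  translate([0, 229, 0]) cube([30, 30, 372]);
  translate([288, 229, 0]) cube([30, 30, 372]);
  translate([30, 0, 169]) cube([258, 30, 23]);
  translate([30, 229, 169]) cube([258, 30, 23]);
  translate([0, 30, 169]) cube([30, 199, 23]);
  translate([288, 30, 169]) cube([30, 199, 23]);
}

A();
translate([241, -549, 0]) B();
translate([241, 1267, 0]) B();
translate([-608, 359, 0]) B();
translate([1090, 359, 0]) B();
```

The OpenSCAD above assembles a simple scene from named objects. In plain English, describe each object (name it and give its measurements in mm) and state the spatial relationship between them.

A is a rectangular dining table. The top is 800×977×29 mm with its upper surface at z = 709 mm. It stands on four 56×56 mm square legs, each inset 40 mm from the nearest pair of top edges, running from the floor to the underside of the top.

B is a simple wooden stool: a rectangular seat 318 mm (x) by 259 mm (y), 34 mm thick, top face at z = 406 mm, on four square legs, each 30×30 mm in cross-section. The legs rest on z = 0, each flush with a corner of the seat. Four stretchers, 30 mm wide and 23 mm tall, connect adjacent legs with their undersides at z = 169 mm, each running between the inner faces of the legs it joins and aligned with the legs' outer faces on the other axis.

Four stools sit around the table at the −y, +y, −x, +x sides.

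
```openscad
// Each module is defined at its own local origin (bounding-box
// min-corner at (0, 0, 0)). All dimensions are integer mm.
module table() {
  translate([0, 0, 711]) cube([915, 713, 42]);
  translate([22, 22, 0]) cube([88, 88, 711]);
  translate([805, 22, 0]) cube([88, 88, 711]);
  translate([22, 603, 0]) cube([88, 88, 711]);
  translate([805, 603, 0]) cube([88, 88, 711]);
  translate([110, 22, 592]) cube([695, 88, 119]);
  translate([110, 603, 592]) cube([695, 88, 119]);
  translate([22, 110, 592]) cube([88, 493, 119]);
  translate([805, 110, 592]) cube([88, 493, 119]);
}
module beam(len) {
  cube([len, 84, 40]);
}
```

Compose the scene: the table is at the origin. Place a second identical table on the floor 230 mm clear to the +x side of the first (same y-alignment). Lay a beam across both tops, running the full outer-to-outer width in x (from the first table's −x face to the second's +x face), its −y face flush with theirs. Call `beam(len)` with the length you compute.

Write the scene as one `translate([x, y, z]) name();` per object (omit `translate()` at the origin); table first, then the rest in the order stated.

table();
translate([1145, 0, 0]) table();
translate([0, 0, 753]) beam(2060);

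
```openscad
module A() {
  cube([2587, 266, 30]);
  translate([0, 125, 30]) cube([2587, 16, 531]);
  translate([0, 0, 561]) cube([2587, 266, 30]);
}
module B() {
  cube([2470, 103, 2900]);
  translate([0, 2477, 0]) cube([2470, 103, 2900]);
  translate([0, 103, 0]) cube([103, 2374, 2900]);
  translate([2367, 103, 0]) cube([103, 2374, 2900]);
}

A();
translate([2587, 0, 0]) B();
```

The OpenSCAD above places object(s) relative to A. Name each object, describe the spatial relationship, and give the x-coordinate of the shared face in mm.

A is an I-beam. B is a house frame. The house frame is against the I-beam's +x side, with their −y faces flush. The x-coordinate of the shared face is 2587 mm.

The I-beam's +x face and the house frame's −x face are both at x = 2587 mm.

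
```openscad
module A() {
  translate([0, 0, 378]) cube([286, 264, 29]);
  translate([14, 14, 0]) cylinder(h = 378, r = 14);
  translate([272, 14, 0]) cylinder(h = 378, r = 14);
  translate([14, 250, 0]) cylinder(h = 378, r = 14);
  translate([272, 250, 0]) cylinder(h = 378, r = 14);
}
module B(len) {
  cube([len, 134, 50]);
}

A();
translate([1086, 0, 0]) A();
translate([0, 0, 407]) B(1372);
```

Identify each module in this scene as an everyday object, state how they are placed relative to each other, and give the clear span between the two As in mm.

Second stool starts at x = 1086; first ends at x = 286; clear span = 1086 − 286 = 800 mm.

A is a stool. B is a beam. A beam spans the tops of two stools. The clear span between the two stools is 800 mm.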